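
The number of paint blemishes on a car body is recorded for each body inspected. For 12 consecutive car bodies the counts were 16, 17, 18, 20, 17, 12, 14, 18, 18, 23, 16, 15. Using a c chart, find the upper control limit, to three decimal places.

29.369

c̄ = (16 + 17 + 18 + 20 + 17 + 12 + 14 + 18 + 18 + 23 + 16 + 15) / 12 = 204 / 12 = 17.0000
UCL = c̄ + 3√c̄ = 17.0000 + 3 × √17.0000 = 17.0000 + 3 × 4.1231 = 29.3693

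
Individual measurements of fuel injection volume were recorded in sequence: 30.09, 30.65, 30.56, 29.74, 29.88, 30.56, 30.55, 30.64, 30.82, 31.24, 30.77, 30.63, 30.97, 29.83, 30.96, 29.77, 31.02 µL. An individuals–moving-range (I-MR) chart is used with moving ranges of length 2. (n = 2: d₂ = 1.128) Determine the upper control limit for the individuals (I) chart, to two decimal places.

X̄ = (30.09 + 30.65 + 30.56 + 29.74 + 29.88 + 30.56 + 30.55 + 30.64 + 30.82 + 31.24 + 30.77 + 30.63 + 30.97 + 29.83 + 30.96 + 29.77 + 31.02) / 17 = 30.5106
Moving ranges: 0.56, 0.09, 0.82, 0.14, 0.68, 0.01, 0.09, 0.18, 0.42, 0.47, 0.14, 0.34, 1.14, 1.13, 1.19, 1.25; M̄R̄ = 8.6500 / 16 = 0.5406
UCL = X̄ + 3·M̄R̄/d₂ = 30.5106 + 3 × 0.5406 / 1.128 = 31.9484

31.95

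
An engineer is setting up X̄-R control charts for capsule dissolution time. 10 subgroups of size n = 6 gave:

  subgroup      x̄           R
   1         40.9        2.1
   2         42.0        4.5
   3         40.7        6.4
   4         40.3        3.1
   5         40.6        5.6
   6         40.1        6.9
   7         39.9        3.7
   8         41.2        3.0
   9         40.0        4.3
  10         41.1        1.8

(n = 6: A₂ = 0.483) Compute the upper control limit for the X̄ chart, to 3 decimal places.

42.680

X̄̄ = (40.9 + 42.0 + 40.7 + 40.3 + 40.6 + 40.1 + 39.9 + 41.2 + 40.0 + 41.1) / 10 = 406.8000 / 10 = 40.6800
R̄ = (2.1 + 4.5 + 6.4 + 3.1 + 5.6 + 6.9 + 3.7 + 3.0 + 4.3 + 1.8) / 10 = 41.4000 / 10 = 4.1400
UCL = X̄̄ + A₂·R̄ = 40.6800 + 0.483 × 4.1400 = 42.6796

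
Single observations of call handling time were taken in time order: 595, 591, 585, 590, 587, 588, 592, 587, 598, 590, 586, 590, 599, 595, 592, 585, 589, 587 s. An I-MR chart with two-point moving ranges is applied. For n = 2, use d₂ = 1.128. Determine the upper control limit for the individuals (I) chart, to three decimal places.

603.475

X̄ = (595 + 591 + 585 + 590 + 587 + 588 + 592 + 587 + 598 + 590 + 586 + 590 + 599 + 595 + 592 + 585 + 589 + 587) / 18 = 590.3333
Moving ranges: 4, 6, 5, 3, 1, 4, 5, 11, 8, 4, 4, 9, 4, 3, 7, 4, 2; M̄R̄ = 84.0000 / 17 = 4.9412
UCL = X̄ + 3·M̄R̄/d₂ = 590.3333 + 3 × 4.9412 / 1.128 = 603.4748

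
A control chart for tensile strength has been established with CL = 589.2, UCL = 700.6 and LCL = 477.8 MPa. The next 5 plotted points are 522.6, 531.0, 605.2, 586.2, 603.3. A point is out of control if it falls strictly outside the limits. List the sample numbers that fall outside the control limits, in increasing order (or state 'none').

All 5 points lie within [477.8, 700.6].

none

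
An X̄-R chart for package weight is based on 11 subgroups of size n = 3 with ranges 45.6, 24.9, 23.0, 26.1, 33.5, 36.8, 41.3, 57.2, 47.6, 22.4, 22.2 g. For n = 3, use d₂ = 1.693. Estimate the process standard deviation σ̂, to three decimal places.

R̄ = (45.6 + 24.9 + 23.0 + 26.1 + 33.5 + 36.8 + 41.3 + 57.2 + 47.6 + 22.4 + 22.2) / 11 = 34.6000
σ̂ = R̄ / d₂ = 34.6000 / 1.693 = 20.4371

20.437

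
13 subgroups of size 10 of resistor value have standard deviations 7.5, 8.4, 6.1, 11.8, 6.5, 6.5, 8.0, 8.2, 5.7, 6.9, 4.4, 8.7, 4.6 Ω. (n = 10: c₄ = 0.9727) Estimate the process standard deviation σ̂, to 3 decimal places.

s̄ = (7.5 + 8.4 + 6.1 + 11.8 + 6.5 + 6.5 + 8.0 + 8.2 + 5.7 + 6.9 + 4.4 + 8.7 + 4.6) / 13 = 7.1769
σ̂ = s̄ / c₄ = 7.1769 / 0.9727 = 7.3784

7.378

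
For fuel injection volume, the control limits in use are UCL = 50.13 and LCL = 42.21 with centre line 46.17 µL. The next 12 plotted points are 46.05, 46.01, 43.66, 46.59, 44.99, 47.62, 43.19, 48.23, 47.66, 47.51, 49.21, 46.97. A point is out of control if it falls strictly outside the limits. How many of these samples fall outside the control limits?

0

All 12 points lie within [42.21, 50.13].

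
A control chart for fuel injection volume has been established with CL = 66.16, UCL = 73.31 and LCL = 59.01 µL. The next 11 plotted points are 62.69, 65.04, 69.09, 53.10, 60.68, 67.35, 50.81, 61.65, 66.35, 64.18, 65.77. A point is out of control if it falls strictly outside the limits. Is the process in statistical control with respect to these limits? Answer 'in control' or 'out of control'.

out of control

Compare each point to [59.01, 73.31]: sample 4 = 53.10 < LCL; sample 7 = 50.81 < LCL.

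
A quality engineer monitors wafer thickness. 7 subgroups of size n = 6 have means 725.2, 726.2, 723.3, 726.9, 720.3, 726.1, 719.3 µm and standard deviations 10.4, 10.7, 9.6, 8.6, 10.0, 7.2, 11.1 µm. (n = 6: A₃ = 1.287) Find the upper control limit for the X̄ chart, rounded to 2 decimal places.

X̄̄ = (725.2 + 726.2 + 723.3 + 726.9 + 720.3 + 726.1 + 719.3) / 7 = 723.9000
s̄ = (10.4 + 10.7 + 9.6 + 8.6 + 10.0 + 7.2 + 11.1) / 7 = 9.6571
UCL = X̄̄ + A₃·s̄ = 723.9000 + 1.287 × 9.6571 = 736.3287

736.33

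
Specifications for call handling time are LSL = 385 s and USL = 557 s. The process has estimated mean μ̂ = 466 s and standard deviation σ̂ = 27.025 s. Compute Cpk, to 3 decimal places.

Cpu = (USL − μ̂) / (3σ̂) = (557 − 466) / (3 × 27.025) = 1.1224; Cpl = (μ̂ − LSL) / (3σ̂) = (466 − 385) / (3 × 27.025) = 0.9991; Cpk = min(Cpu, Cpl) = 0.9991

0.999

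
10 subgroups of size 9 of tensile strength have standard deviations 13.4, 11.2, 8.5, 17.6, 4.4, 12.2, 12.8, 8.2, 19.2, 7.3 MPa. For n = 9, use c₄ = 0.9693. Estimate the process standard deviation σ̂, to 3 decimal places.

s̄ = (13.4 + 11.2 + 8.5 + 17.6 + 4.4 + 12.2 + 12.8 + 8.2 + 19.2 + 7.3) / 10 = 11.4800
σ̂ = s̄ / c₄ = 11.4800 / 0.9693 = 11.8436

11.844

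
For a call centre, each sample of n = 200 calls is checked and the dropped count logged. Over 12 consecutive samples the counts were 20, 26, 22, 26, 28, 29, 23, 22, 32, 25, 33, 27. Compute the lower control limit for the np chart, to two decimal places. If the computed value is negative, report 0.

11.80

p̄ = Σdᵢ / (k·n) = 313 / (12 × 200) = 0.13042
LCL = np̄ − 3·√(np̄(1−p̄)) = 26.0833 − 3 × 4.7625 = 11.7958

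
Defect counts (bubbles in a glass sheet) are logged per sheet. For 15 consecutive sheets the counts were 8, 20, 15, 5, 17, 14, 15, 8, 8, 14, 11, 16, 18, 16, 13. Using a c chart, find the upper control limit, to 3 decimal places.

c̄ = (8 + 20 + 15 + 5 + 17 + 14 + 15 + 8 + 8 + 14 + 11 + 16 + 18 + 16 + 13) / 15 = 198 / 15 = 13.2000
UCL = c̄ + 3√c̄ = 13.2000 + 3 × √13.2000 = 13.2000 + 3 × 3.6332 = 24.0995

24.100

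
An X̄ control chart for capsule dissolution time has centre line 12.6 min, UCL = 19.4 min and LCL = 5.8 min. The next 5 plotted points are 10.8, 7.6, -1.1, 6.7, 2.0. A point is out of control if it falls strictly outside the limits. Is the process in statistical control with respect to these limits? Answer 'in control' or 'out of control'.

out of control

Compare each point to [5.8, 19.4]: sample 3 = -1.1 < LCL; sample 5 = 2.0 < LCL.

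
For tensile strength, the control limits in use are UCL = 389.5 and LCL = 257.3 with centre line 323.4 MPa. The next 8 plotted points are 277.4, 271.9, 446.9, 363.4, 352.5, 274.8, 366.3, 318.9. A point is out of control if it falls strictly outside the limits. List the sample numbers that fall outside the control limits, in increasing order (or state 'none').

3

Compare each point to [257.3, 389.5]: sample 3 = 446.9 > UCL.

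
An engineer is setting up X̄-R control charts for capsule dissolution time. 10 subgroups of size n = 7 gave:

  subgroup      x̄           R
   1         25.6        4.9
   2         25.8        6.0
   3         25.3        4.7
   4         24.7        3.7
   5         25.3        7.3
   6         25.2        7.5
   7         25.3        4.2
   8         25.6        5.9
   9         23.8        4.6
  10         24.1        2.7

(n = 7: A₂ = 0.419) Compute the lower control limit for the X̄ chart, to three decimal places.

X̄̄ = (25.6 + 25.8 + 25.3 + 24.7 + 25.3 + 25.2 + 25.3 + 25.6 + 23.8 + 24.1) / 10 = 250.7000 / 10 = 25.0700
R̄ = (4.9 + 6.0 + 4.7 + 3.7 + 7.3 + 7.5 + 4.2 + 5.9 + 4.6 + 2.7) / 10 = 51.5000 / 10 = 5.1500
LCL = X̄̄ − A₂·R̄ = 25.0700 − 0.419 × 5.1500 = 22.9122

22.912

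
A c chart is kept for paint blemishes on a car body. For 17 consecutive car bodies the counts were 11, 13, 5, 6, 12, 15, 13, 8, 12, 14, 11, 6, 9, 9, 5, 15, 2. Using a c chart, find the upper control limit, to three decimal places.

19.139

c̄ = (11 + 13 + 5 + 6 + 12 + 15 + 13 + 8 + 12 + 14 + 11 + 6 + 9 + 9 + 5 + 15 + 2) / 17 = 166 / 17 = 9.7647
UCL = c̄ + 3√c̄ = 9.7647 + 3 × √9.7647 = 9.7647 + 3 × 3.1249 = 19.1393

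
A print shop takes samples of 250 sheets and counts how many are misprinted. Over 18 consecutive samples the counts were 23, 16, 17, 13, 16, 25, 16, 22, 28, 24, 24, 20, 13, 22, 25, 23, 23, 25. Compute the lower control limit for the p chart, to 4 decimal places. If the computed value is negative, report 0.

p̄ = Σdᵢ / (k·n) = 375 / (18 × 250) = 0.08333
LCL = p̄ − 3·√(p̄(1−p̄)/n) = 0.08333 − 3 × 0.01748 = 0.03089

0.0309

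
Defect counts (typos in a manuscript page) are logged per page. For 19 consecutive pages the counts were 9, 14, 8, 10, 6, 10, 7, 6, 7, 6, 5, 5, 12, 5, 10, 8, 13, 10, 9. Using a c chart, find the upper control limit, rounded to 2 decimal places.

c̄ = (9 + 14 + 8 + 10 + 6 + 10 + 7 + 6 + 7 + 6 + 5 + 5 + 12 + 5 + 10 + 8 + 13 + 10 + 9) / 19 = 160 / 19 = 8.4211
UCL = c̄ + 3√c̄ = 8.4211 + 3 × √8.4211 = 8.4211 + 3 × 2.9019 = 17.1268

17.13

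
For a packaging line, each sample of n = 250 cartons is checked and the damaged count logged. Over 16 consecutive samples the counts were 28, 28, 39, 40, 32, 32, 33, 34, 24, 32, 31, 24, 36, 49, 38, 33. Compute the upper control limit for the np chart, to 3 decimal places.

p̄ = Σdᵢ / (k·n) = 533 / (16 × 250) = 0.13325
UCL = np̄ + 3·√(np̄(1−p̄)) = 33.3125 + 3 × √(33.3125×0.86675) = 33.3125 + 3 × 5.3734 = 49.4328

49.433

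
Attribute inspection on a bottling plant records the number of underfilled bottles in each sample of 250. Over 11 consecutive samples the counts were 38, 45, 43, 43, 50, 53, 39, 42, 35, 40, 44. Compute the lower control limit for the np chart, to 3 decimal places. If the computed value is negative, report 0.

p̄ = Σdᵢ / (k·n) = 472 / (11 × 250) = 0.17164
LCL = np̄ − 3·√(np̄(1−p̄)) = 42.9091 − 3 × 5.9619 = 25.0234

25.023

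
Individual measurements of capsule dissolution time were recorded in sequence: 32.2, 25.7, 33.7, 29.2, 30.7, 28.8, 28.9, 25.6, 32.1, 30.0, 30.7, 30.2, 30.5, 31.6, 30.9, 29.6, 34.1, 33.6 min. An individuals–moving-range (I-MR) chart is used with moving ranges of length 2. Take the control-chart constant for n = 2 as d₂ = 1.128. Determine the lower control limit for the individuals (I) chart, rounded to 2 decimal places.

23.57

X̄ = (32.2 + 25.7 + 33.7 + 29.2 + 30.7 + 28.8 + 28.9 + 25.6 + 32.1 + 30.0 + 30.7 + 30.2 + 30.5 + 31.6 + 30.9 + 29.6 + 34.1 + 33.6) / 18 = 30.4500
Moving ranges: 6.5, 8.0, 4.5, 1.5, 1.9, 0.1, 3.3, 6.5, 2.1, 0.7, 0.5, 0.3, 1.1, 0.7, 1.3, 4.5, 0.5; M̄R̄ = 44.0000 / 17 = 2.5882
LCL = X̄ − 3·M̄R̄/d₂ = 30.4500 − 3 × 2.5882 / 1.128 = 23.5664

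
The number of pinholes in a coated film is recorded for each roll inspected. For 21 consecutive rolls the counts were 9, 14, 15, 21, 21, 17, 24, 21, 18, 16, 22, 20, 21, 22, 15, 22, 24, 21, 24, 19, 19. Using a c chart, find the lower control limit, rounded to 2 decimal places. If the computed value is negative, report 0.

6.11

c̄ = (9 + 14 + 15 + 21 + 21 + 17 + 24 + 21 + 18 + 16 + 22 + 20 + 21 + 22 + 15 + 22 + 24 + 21 + 24 + 19 + 19) / 21 = 405 / 21 = 19.2857
LCL = c̄ − 3√c̄ = 19.2857 − 3 × 4.3916 = 6.1111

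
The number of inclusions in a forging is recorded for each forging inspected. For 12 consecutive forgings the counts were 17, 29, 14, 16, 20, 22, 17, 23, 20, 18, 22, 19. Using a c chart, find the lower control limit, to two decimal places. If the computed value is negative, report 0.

6.42

c̄ = (17 + 29 + 14 + 16 + 20 + 22 + 17 + 23 + 20 + 18 + 22 + 19) / 12 = 237 / 12 = 19.7500
LCL = c̄ − 3√c̄ = 19.7500 − 3 × 4.4441 = 6.4177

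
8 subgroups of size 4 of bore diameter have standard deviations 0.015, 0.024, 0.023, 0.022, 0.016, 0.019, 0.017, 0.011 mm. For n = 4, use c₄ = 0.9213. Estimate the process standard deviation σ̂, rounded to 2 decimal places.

0.02

s̄ = (0.015 + 0.024 + 0.023 + 0.022 + 0.016 + 0.019 + 0.017 + 0.011) / 8 = 0.0184
σ̂ = s̄ / c₄ = 0.0184 / 0.9213 = 0.0199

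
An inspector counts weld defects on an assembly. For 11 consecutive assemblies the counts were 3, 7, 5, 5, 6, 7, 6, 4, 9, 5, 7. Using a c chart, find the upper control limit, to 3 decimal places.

13.054

c̄ = (3 + 7 + 5 + 5 + 6 + 7 + 6 + 4 + 9 + 5 + 7) / 11 = 64 / 11 = 5.8182
UCL = c̄ + 3√c̄ = 5.8182 + 3 × √5.8182 = 5.8182 + 3 × 2.4121 = 13.0545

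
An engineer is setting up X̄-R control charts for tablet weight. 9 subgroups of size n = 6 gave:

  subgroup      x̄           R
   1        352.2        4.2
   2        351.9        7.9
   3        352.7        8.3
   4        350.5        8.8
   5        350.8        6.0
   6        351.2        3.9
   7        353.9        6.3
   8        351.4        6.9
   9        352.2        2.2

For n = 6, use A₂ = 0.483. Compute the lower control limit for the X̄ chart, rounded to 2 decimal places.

X̄̄ = (352.2 + 351.9 + 352.7 + 350.5 + 350.8 + 351.2 + 353.9 + 351.4 + 352.2) / 9 = 3166.8000 / 9 = 351.8667
R̄ = (4.2 + 7.9 + 8.3 + 8.8 + 6.0 + 3.9 + 6.3 + 6.9 + 2.2) / 9 = 54.5000 / 9 = 6.0556
LCL = X̄̄ − A₂·R̄ = 351.8667 − 0.483 × 6.0556 = 348.9418

348.94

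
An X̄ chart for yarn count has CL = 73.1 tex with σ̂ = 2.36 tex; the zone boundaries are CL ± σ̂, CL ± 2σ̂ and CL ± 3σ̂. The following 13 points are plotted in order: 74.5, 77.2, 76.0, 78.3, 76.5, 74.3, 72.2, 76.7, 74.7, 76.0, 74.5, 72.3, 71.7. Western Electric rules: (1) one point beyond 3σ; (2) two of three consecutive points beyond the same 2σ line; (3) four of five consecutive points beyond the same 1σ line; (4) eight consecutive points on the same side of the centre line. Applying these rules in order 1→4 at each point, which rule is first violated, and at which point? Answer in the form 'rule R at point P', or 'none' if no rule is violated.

rule 3 at point 5

Zone of each point (C = within 1σ̂, B = 1σ̂–2σ̂, A = 2σ̂–3σ̂, * = beyond 3σ̂; sign = side of CL): 1:+C, 2:+B, 3:+B, 4:+A, 5:+B, 6:+C, 7:-C, 8:+B, 9:+C, 10:+B, 11:+C, 12:-C, 13:-C
Rule 3 (four of five consecutive points beyond the same 1σ limit) is satisfied at point 5.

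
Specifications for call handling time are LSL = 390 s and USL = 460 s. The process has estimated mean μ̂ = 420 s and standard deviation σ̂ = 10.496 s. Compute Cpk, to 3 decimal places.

Cpu = (USL − μ̂) / (3σ̂) = (460 − 420) / (3 × 10.496) = 1.2703; Cpl = (μ̂ − LSL) / (3σ̂) = (420 − 390) / (3 × 10.496) = 0.9527; Cpk = min(Cpu, Cpl) = 0.9527

0.953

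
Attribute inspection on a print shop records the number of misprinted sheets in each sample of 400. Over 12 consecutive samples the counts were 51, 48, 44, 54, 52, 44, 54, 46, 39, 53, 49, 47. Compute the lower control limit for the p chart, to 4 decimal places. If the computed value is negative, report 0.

0.0721

p̄ = Σdᵢ / (k·n) = 581 / (12 × 400) = 0.12104
LCL = p̄ − 3·√(p̄(1−p̄)/n) = 0.12104 − 3 × 0.01631 = 0.07212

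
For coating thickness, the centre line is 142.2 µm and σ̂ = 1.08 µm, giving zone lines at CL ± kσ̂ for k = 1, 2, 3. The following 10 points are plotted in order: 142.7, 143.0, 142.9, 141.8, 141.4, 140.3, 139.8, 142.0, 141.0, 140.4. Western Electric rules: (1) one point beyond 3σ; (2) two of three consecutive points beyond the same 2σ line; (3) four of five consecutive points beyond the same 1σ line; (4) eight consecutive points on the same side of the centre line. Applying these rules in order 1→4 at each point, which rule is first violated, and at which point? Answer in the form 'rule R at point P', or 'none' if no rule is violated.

rule 3 at point 10

Zone of each point (C = within 1σ̂, B = 1σ̂–2σ̂, A = 2σ̂–3σ̂, * = beyond 3σ̂; sign = side of CL): 1:+C, 2:+C, 3:+C, 4:-C, 5:-C, 6:-B, 7:-A, 8:-C, 9:-B, 10:-B
Rule 3 (four of five consecutive points beyond the same 1σ limit) is satisfied at point 10.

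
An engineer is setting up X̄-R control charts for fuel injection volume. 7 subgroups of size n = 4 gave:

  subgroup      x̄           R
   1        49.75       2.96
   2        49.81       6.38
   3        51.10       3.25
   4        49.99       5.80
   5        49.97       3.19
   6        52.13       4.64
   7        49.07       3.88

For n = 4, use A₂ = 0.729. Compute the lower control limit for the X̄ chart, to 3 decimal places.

X̄̄ = (49.75 + 49.81 + 51.10 + 49.99 + 49.97 + 52.13 + 49.07) / 7 = 351.8200 / 7 = 50.2600
R̄ = (2.96 + 6.38 + 3.25 + 5.80 + 3.19 + 4.64 + 3.88) / 7 = 30.1000 / 7 = 4.3000
LCL = X̄̄ − A₂·R̄ = 50.2600 − 0.729 × 4.3000 = 47.1253

47.125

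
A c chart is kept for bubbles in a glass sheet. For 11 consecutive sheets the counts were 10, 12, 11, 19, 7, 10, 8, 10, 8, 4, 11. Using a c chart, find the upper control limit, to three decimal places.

c̄ = (10 + 12 + 11 + 19 + 7 + 10 + 8 + 10 + 8 + 4 + 11) / 11 = 110 / 11 = 10.0000
UCL = c̄ + 3√c̄ = 10.0000 + 3 × √10.0000 = 10.0000 + 3 × 3.1623 = 19.4868

19.487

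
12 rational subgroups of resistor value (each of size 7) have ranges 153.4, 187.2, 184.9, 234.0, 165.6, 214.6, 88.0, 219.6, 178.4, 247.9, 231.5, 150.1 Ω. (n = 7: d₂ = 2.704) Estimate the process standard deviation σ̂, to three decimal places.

R̄ = (153.4 + 187.2 + 184.9 + 234.0 + 165.6 + 214.6 + 88.0 + 219.6 + 178.4 + 247.9 + 231.5 + 150.1) / 12 = 187.9333
σ̂ = R̄ / d₂ = 187.9333 / 2.704 = 69.5020

69.502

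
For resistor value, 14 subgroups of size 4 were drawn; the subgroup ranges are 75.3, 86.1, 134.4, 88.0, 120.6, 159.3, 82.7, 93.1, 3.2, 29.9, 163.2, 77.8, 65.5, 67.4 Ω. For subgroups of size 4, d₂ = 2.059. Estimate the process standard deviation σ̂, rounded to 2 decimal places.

R̄ = (75.3 + 86.1 + 134.4 + 88.0 + 120.6 + 159.3 + 82.7 + 93.1 + 3.2 + 29.9 + 163.2 + 77.8 + 65.5 + 67.4) / 14 = 89.0357
σ̂ = R̄ / d₂ = 89.0357 / 2.059 = 43.2422

43.24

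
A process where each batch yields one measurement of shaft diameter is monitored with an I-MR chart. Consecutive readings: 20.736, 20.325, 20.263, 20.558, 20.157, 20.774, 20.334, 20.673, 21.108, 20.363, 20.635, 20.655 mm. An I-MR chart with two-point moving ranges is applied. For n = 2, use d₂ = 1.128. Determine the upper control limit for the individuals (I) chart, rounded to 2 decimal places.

X̄ = (20.736 + 20.325 + 20.263 + 20.558 + 20.157 + 20.774 + 20.334 + 20.673 + 21.108 + 20.363 + 20.635 + 20.655) / 12 = 20.5484
Moving ranges: 0.411, 0.062, 0.295, 0.401, 0.617, 0.440, 0.339, 0.435, 0.745, 0.272, 0.020; M̄R̄ = 4.0370 / 11 = 0.3670
UCL = X̄ + 3·M̄R̄/d₂ = 20.5484 + 3 × 0.3670 / 1.128 = 21.5245

21.52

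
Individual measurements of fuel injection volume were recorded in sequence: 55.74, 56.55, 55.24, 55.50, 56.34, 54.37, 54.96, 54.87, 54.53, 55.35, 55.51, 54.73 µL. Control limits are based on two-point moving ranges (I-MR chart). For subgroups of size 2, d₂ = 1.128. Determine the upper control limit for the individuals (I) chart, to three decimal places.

57.234

X̄ = (55.74 + 56.55 + 55.24 + 55.50 + 56.34 + 54.37 + 54.96 + 54.87 + 54.53 + 55.35 + 55.51 + 54.73) / 12 = 55.3075
Moving ranges: 0.81, 1.31, 0.26, 0.84, 1.97, 0.59, 0.09, 0.34, 0.82, 0.16, 0.78; M̄R̄ = 7.9700 / 11 = 0.7245
UCL = X̄ + 3·M̄R̄/d₂ = 55.3075 + 3 × 0.7245 / 1.128 = 57.2345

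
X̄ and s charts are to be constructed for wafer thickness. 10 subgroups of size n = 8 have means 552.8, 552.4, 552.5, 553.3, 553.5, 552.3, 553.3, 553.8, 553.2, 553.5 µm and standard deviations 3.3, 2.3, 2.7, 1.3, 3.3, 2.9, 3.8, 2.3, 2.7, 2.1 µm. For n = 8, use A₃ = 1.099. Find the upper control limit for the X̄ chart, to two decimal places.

555.99

X̄̄ = (552.8 + 552.4 + 552.5 + 553.3 + 553.5 + 552.3 + 553.3 + 553.8 + 553.2 + 553.5) / 10 = 553.0600
s̄ = (3.3 + 2.3 + 2.7 + 1.3 + 3.3 + 2.9 + 3.8 + 2.3 + 2.7 + 2.1) / 10 = 2.6700
UCL = X̄̄ + A₃·s̄ = 553.0600 + 1.099 × 2.6700 = 555.9943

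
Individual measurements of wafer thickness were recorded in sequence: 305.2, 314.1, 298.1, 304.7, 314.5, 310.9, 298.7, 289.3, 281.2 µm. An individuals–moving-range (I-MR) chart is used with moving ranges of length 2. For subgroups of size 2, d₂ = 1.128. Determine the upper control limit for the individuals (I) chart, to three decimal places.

326.656

X̄ = (305.2 + 314.1 + 298.1 + 304.7 + 314.5 + 310.9 + 298.7 + 289.3 + 281.2) / 9 = 301.8556
Moving ranges: 8.9, 16.0, 6.6, 9.8, 3.6, 12.2, 9.4, 8.1; M̄R̄ = 74.6000 / 8 = 9.3250
UCL = X̄ + 3·M̄R̄/d₂ = 301.8556 + 3 × 9.3250 / 1.128 = 326.6561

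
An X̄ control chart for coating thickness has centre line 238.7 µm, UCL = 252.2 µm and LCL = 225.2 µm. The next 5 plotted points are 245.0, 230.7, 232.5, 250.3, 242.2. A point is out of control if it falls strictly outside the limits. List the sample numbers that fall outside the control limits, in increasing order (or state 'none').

All 5 points lie within [225.2, 252.2].

none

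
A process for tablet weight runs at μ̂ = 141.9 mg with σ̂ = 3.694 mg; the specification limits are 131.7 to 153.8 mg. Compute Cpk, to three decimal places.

Cpu = (USL − μ̂) / (3σ̂) = (153.8 − 141.9) / (3 × 3.694) = 1.0738; Cpl = (μ̂ − LSL) / (3σ̂) = (141.9 − 131.7) / (3 × 3.694) = 0.9204; Cpk = min(Cpu, Cpl) = 0.9204

0.920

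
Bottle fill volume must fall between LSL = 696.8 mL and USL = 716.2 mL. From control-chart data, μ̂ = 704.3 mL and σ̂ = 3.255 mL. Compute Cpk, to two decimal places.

0.77

Cpu = (USL − μ̂) / (3σ̂) = (716.2 − 704.3) / (3 × 3.255) = 1.2186; Cpl = (μ̂ − LSL) / (3σ̂) = (704.3 − 696.8) / (3 × 3.255) = 0.7680; Cpk = min(Cpu, Cpl) = 0.7680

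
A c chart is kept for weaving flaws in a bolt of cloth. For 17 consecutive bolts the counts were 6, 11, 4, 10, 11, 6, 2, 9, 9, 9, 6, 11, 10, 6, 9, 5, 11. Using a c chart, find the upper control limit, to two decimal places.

16.40

c̄ = (6 + 11 + 4 + 10 + 11 + 6 + 2 + 9 + 9 + 9 + 6 + 11 + 10 + 6 + 9 + 5 + 11) / 17 = 135 / 17 = 7.9412
UCL = c̄ + 3√c̄ = 7.9412 + 3 × √7.9412 = 7.9412 + 3 × 2.8180 = 16.3952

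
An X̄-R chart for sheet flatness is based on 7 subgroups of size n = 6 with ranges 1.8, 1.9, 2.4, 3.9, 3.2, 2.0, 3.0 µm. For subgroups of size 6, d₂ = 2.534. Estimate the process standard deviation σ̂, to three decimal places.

R̄ = (1.8 + 1.9 + 2.4 + 3.9 + 3.2 + 2.0 + 3.0) / 7 = 2.6000
σ̂ = R̄ / d₂ = 2.6000 / 2.534 = 1.0260

1.026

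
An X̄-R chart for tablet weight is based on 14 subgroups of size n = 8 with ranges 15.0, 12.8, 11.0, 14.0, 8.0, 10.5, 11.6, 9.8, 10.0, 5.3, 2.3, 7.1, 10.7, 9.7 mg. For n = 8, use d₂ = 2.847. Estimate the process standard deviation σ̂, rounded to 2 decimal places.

R̄ = (15.0 + 12.8 + 11.0 + 14.0 + 8.0 + 10.5 + 11.6 + 9.8 + 10.0 + 5.3 + 2.3 + 7.1 + 10.7 + 9.7) / 14 = 9.8429
σ̂ = R̄ / d₂ = 9.8429 / 2.847 = 3.4573

3.46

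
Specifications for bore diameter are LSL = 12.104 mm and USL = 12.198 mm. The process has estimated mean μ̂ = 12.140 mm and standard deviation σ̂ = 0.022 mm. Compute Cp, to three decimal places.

0.712

Cp = (USL − LSL) / (6σ̂) = (12.198 − 12.104) / (6 × 0.022) = 0.0940 / 0.1320 = 0.7121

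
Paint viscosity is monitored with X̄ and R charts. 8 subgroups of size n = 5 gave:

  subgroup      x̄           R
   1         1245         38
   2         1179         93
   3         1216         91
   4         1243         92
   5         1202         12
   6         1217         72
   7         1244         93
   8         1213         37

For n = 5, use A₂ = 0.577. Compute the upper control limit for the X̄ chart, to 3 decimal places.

X̄̄ = (1245 + 1179 + 1216 + 1243 + 1202 + 1217 + 1244 + 1213) / 8 = 9759.0000 / 8 = 1219.8750
R̄ = (38 + 93 + 91 + 92 + 12 + 72 + 93 + 37) / 8 = 528.0000 / 8 = 66.0000
UCL = X̄̄ + A₂·R̄ = 1219.8750 + 0.577 × 66.0000 = 1257.9570

1257.957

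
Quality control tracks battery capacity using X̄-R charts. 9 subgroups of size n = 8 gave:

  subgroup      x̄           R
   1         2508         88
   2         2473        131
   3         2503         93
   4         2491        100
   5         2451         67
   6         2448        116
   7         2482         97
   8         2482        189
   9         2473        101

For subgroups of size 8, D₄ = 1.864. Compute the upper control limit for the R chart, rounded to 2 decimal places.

R̄ = (88 + 131 + 93 + 100 + 67 + 116 + 97 + 189 + 101) / 9 = 982.0000 / 9 = 109.1111
UCL_R = D₄·R̄ = 1.864 × 109.1111 = 203.3831

203.38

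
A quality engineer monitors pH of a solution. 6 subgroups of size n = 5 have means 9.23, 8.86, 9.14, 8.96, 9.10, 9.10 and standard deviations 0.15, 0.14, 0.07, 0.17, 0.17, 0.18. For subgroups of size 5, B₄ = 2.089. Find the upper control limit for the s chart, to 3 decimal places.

s̄ = (0.15 + 0.14 + 0.07 + 0.17 + 0.17 + 0.18) / 6 = 0.1467
UCL_s = B₄·s̄ = 2.089 × 0.1467 = 0.3064

0.306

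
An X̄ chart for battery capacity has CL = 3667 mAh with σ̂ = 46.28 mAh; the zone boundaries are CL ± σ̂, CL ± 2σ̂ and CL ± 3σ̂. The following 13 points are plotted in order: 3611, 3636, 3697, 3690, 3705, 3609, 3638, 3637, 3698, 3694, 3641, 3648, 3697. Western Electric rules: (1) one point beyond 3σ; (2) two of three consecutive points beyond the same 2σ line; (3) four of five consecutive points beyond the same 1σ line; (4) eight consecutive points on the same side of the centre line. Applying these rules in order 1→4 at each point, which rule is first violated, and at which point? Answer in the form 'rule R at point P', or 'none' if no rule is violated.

none

Zone of each point (C = within 1σ̂, B = 1σ̂–2σ̂, A = 2σ̂–3σ̂, * = beyond 3σ̂; sign = side of CL): 1:-B, 2:-C, 3:+C, 4:+C, 5:+C, 6:-B, 7:-C, 8:-C, 9:+C, 10:+C, 11:-C, 12:-C, 13:+C
No rule fires across all 13 points.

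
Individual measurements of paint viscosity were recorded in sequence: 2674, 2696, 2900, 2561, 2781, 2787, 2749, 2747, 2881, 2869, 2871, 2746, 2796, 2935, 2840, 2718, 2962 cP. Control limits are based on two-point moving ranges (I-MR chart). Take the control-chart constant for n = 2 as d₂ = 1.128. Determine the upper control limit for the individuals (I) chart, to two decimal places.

X̄ = (2674 + 2696 + 2900 + 2561 + 2781 + 2787 + 2749 + 2747 + 2881 + 2869 + 2871 + 2746 + 2796 + 2935 + 2840 + 2718 + 2962) / 17 = 2794.8824
Moving ranges: 22, 204, 339, 220, 6, 38, 2, 134, 12, 2, 125, 50, 139, 95, 122, 244; M̄R̄ = 1754.0000 / 16 = 109.6250
UCL = X̄ + 3·M̄R̄/d₂ = 2794.8824 + 3 × 109.6250 / 1.128 = 3086.4382

3086.44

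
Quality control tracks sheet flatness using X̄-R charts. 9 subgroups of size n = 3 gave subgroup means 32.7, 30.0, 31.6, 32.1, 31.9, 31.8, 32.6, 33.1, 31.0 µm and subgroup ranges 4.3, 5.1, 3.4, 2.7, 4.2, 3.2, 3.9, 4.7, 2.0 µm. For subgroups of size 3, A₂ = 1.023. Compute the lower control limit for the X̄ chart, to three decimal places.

X̄̄ = (32.7 + 30.0 + 31.6 + 32.1 + 31.9 + 31.8 + 32.6 + 33.1 + 31.0) / 9 = 286.8000 / 9 = 31.8667
R̄ = (4.3 + 5.1 + 3.4 + 2.7 + 4.2 + 3.2 + 3.9 + 4.7 + 2.0) / 9 = 33.5000 / 9 = 3.7222
LCL = X̄̄ − A₂·R̄ = 31.8667 − 1.023 × 3.7222 = 28.0588

28.059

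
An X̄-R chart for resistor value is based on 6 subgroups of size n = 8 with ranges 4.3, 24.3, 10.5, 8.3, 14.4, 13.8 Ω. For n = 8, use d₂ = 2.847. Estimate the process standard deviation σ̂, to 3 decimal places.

4.426

R̄ = (4.3 + 24.3 + 10.5 + 8.3 + 14.4 + 13.8) / 6 = 12.6000
σ̂ = R̄ / d₂ = 12.6000 / 2.847 = 4.4257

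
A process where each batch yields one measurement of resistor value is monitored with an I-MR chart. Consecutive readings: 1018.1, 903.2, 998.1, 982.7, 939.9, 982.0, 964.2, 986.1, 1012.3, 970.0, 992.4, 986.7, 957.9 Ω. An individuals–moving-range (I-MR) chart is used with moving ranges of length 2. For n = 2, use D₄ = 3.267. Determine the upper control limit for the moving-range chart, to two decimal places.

129.37

Moving ranges: 114.9, 94.9, 15.4, 42.8, 42.1, 17.8, 21.9, 26.2, 42.3, 22.4, 5.7, 28.8; M̄R̄ = 475.2000 / 12 = 39.6000
UCL_MR = D₄·M̄R̄ = 3.267 × 39.6000 = 129.3732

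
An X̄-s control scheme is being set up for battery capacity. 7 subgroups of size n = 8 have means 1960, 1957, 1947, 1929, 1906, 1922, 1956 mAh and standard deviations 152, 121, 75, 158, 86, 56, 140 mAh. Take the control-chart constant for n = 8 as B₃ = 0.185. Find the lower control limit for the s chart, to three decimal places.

20.826

s̄ = (152 + 121 + 75 + 158 + 86 + 56 + 140) / 7 = 112.5714
LCL_s = B₃·s̄ = 0.185 × 112.5714 = 20.8257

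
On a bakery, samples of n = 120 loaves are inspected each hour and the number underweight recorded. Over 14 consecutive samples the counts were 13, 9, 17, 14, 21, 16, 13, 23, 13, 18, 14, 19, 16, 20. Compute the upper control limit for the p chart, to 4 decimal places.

0.2280

p̄ = Σdᵢ / (k·n) = 226 / (14 × 120) = 0.13452
UCL = p̄ + 3·√(p̄(1−p̄)/n) = 0.13452 + 3 × √(0.13452×0.86548/120) = 0.13452 + 3 × 0.03115 = 0.22797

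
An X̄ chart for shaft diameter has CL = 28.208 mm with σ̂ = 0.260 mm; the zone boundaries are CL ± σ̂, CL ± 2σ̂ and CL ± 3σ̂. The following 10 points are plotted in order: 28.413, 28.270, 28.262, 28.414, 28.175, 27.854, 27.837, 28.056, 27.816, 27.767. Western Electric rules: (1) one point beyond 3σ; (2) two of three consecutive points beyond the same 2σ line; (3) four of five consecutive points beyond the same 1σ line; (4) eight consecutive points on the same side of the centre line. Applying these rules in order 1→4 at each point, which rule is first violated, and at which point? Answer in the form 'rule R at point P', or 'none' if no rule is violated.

Zone of each point (C = within 1σ̂, B = 1σ̂–2σ̂, A = 2σ̂–3σ̂, * = beyond 3σ̂; sign = side of CL): 1:+C, 2:+C, 3:+C, 4:+C, 5:-C, 6:-B, 7:-B, 8:-C, 9:-B, 10:-B
Rule 3 (four of five consecutive points beyond the same 1σ limit) is satisfied at point 10.

rule 3 at point 10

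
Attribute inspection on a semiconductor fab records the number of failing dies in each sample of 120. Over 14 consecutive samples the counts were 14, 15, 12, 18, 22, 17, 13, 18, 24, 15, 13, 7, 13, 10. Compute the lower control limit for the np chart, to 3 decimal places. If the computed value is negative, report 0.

4.181

p̄ = Σdᵢ / (k·n) = 211 / (14 × 120) = 0.12560
LCL = np̄ − 3·√(np̄(1−p̄)) = 15.0714 − 3 × 3.6302 = 4.1808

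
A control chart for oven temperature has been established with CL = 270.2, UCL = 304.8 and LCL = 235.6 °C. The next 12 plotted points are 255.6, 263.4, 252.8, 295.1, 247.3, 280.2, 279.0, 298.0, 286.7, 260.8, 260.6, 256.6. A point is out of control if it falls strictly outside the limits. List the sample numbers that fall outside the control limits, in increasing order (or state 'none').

none

All 12 points lie within [235.6, 304.8].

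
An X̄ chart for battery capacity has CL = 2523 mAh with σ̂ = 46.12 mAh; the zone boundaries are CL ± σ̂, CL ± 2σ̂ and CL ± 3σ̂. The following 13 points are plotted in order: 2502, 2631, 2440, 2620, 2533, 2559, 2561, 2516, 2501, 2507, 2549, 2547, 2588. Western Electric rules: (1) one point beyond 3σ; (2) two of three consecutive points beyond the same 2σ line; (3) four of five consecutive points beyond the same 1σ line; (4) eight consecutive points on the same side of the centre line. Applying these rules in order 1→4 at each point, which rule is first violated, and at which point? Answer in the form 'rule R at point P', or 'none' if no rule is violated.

rule 2 at point 4

Zone of each point (C = within 1σ̂, B = 1σ̂–2σ̂, A = 2σ̂–3σ̂, * = beyond 3σ̂; sign = side of CL): 1:-C, 2:+A, 3:-B, 4:+A, 5:+C, 6:+C, 7:+C, 8:-C, 9:-C, 10:-C, 11:+C, 12:+C, 13:+B
Rule 2 (two of three consecutive points beyond the same 2σ limit) is satisfied at point 4.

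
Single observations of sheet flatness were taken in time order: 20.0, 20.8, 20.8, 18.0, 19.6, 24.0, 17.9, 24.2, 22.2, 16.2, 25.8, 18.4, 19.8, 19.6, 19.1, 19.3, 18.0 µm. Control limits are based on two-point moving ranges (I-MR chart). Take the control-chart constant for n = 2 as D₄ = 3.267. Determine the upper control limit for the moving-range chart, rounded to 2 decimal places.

10.33

Moving ranges: 0.8, 0.0, 2.8, 1.6, 4.4, 6.1, 6.3, 2.0, 6.0, 9.6, 7.4, 1.4, 0.2, 0.5, 0.2, 1.3; M̄R̄ = 50.6000 / 16 = 3.1625
UCL_MR = D₄·M̄R̄ = 3.267 × 3.1625 = 10.3319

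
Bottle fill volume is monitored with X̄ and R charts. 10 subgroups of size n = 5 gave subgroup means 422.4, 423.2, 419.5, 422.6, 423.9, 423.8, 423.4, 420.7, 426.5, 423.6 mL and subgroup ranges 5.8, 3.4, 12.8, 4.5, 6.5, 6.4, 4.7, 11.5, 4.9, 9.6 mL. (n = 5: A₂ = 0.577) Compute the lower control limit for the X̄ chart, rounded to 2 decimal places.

418.92

X̄̄ = (422.4 + 423.2 + 419.5 + 422.6 + 423.9 + 423.8 + 423.4 + 420.7 + 426.5 + 423.6) / 10 = 4229.6000 / 10 = 422.9600
R̄ = (5.8 + 3.4 + 12.8 + 4.5 + 6.5 + 6.4 + 4.7 + 11.5 + 4.9 + 9.6) / 10 = 70.1000 / 10 = 7.0100
LCL = X̄̄ − A₂·R̄ = 422.9600 − 0.577 × 7.0100 = 418.9152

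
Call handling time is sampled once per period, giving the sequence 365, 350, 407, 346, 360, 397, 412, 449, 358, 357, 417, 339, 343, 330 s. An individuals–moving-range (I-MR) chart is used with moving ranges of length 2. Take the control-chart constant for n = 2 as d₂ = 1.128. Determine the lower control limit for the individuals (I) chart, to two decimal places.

X̄ = (365 + 350 + 407 + 346 + 360 + 397 + 412 + 449 + 358 + 357 + 417 + 339 + 343 + 330) / 14 = 373.5714
Moving ranges: 15, 57, 61, 14, 37, 15, 37, 91, 1, 60, 78, 4, 13; M̄R̄ = 483.0000 / 13 = 37.1538
LCL = X̄ − 3·M̄R̄/d₂ = 373.5714 − 3 × 37.1538 / 1.128 = 274.7580

274.76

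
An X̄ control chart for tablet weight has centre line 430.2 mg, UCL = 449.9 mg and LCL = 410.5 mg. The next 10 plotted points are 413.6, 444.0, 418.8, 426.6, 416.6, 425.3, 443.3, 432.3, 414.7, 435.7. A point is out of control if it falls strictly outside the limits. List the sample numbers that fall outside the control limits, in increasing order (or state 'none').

none

All 10 points lie within [410.5, 449.9].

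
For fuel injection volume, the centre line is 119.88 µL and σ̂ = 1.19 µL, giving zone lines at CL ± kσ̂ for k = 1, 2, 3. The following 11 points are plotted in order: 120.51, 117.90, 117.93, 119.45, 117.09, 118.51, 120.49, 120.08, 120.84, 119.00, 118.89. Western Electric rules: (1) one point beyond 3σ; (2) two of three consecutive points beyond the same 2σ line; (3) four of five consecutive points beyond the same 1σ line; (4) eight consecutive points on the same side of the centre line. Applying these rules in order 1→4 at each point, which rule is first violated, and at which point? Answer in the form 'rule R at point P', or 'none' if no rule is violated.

Zone of each point (C = within 1σ̂, B = 1σ̂–2σ̂, A = 2σ̂–3σ̂, * = beyond 3σ̂; sign = side of CL): 1:+C, 2:-B, 3:-B, 4:-C, 5:-A, 6:-B, 7:+C, 8:+C, 9:+C, 10:-C, 11:-C
Rule 3 (four of five consecutive points beyond the same 1σ limit) is satisfied at point 6.

rule 3 at point 6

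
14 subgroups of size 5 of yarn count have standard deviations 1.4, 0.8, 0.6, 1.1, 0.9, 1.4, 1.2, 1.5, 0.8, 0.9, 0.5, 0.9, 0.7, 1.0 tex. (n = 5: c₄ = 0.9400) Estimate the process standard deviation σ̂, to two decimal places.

s̄ = (1.4 + 0.8 + 0.6 + 1.1 + 0.9 + 1.4 + 1.2 + 1.5 + 0.8 + 0.9 + 0.5 + 0.9 + 0.7 + 1.0) / 14 = 0.9786
σ̂ = s̄ / c₄ = 0.9786 / 0.9400 = 1.0410

1.04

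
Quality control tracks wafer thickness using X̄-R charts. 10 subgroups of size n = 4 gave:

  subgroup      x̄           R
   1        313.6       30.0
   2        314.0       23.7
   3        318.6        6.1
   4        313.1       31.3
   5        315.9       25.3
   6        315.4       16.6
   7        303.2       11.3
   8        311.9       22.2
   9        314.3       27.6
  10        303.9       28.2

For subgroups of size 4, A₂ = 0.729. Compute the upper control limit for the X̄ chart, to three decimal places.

328.596

X̄̄ = (313.6 + 314.0 + 318.6 + 313.1 + 315.9 + 315.4 + 303.2 + 311.9 + 314.3 + 303.9) / 10 = 3123.9000 / 10 = 312.3900
R̄ = (30.0 + 23.7 + 6.1 + 31.3 + 25.3 + 16.6 + 11.3 + 22.2 + 27.6 + 28.2) / 10 = 222.3000 / 10 = 22.2300
UCL = X̄̄ + A₂·R̄ = 312.3900 + 0.729 × 22.2300 = 328.5957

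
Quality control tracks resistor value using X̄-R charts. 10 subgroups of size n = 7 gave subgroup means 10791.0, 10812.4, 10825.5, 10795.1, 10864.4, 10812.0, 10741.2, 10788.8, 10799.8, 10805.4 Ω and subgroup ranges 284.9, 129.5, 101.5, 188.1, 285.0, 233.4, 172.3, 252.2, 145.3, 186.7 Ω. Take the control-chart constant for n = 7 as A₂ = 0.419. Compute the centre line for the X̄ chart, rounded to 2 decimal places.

10803.56

X̄̄ = (10791.0 + 10812.4 + 10825.5 + 10795.1 + 10864.4 + 10812.0 + 10741.2 + 10788.8 + 10799.8 + 10805.4) / 10 = 108035.6000 / 10 = 10803.5600
CL = X̄̄ = 10803.5600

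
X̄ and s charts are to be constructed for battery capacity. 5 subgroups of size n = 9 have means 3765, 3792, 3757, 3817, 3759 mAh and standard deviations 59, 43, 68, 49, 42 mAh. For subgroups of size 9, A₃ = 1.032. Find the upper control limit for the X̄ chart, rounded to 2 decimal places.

X̄̄ = (3765 + 3792 + 3757 + 3817 + 3759) / 5 = 3778.0000
s̄ = (59 + 43 + 68 + 49 + 42) / 5 = 52.2000
UCL = X̄̄ + A₃·s̄ = 3778.0000 + 1.032 × 52.2000 = 3831.8704

3831.87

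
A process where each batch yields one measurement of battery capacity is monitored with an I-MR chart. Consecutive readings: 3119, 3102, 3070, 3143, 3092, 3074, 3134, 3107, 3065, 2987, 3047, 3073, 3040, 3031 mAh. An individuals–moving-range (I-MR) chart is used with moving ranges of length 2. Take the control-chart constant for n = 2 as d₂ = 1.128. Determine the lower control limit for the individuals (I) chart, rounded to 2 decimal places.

X̄ = (3119 + 3102 + 3070 + 3143 + 3092 + 3074 + 3134 + 3107 + 3065 + 2987 + 3047 + 3073 + 3040 + 3031) / 14 = 3077.4286
Moving ranges: 17, 32, 73, 51, 18, 60, 27, 42, 78, 60, 26, 33, 9; M̄R̄ = 526.0000 / 13 = 40.4615
LCL = X̄ − 3·M̄R̄/d₂ = 3077.4286 − 3 × 40.4615 / 1.128 = 2969.8181

2969.82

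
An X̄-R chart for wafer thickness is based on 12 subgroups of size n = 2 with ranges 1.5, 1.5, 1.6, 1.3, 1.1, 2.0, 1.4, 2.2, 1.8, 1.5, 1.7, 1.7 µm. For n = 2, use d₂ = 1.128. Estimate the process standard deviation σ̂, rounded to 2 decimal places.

1.43

R̄ = (1.5 + 1.5 + 1.6 + 1.3 + 1.1 + 2.0 + 1.4 + 2.2 + 1.8 + 1.5 + 1.7 + 1.7) / 12 = 1.6083
σ̂ = R̄ / d₂ = 1.6083 / 1.128 = 1.4258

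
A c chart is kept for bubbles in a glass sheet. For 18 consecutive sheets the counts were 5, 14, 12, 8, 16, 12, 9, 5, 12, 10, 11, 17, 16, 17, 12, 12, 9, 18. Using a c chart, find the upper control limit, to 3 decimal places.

22.313

c̄ = (5 + 14 + 12 + 8 + 16 + 12 + 9 + 5 + 12 + 10 + 11 + 17 + 16 + 17 + 12 + 12 + 9 + 18) / 18 = 215 / 18 = 11.9444
UCL = c̄ + 3√c̄ = 11.9444 + 3 × √11.9444 = 11.9444 + 3 × 3.4561 = 22.3127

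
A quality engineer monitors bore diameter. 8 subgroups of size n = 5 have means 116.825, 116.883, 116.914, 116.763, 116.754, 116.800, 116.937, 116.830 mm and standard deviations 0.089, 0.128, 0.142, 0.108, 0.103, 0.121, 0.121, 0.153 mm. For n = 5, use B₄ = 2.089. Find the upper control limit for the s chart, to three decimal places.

s̄ = (0.089 + 0.128 + 0.142 + 0.108 + 0.103 + 0.121 + 0.121 + 0.153) / 8 = 0.1206
UCL_s = B₄·s̄ = 2.089 × 0.1206 = 0.2520

0.252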